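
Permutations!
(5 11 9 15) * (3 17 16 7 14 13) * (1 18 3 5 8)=(1 18 3 17 16 7 14 13 5 11 9 15 8)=[0, 18, 2, 17, 4, 11, 6, 14, 1, 15, 10, 9, 12, 5, 13, 8, 7, 16, 3]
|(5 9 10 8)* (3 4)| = 4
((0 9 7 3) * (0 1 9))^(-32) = (9)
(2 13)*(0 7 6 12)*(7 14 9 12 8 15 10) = (0 14 9 12)(2 13)(6 8 15 10 7) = [14, 1, 13, 3, 4, 5, 8, 6, 15, 12, 7, 11, 0, 2, 9, 10]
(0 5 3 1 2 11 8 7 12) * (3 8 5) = (0 3 1 2 11 5 8 7 12) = [3, 2, 11, 1, 4, 8, 6, 12, 7, 9, 10, 5, 0]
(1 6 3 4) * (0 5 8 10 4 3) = (0 5 8 10 4 1 6) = [5, 6, 2, 3, 1, 8, 0, 7, 10, 9, 4]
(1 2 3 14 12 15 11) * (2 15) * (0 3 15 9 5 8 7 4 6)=(0 3 14 12 2 15 11 1 9 5 8 7 4 6)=[3, 9, 15, 14, 6, 8, 0, 4, 7, 5, 10, 1, 2, 13, 12, 11]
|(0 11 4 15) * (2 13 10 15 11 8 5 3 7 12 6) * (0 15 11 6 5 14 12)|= 42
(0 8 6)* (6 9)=(0 8 9 6)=[8, 1, 2, 3, 4, 5, 0, 7, 9, 6]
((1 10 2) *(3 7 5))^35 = ((1 10 2)(3 7 5))^35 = (1 2 10)(3 5 7)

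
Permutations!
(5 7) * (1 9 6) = (1 9 6)(5 7) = [0, 9, 2, 3, 4, 7, 1, 5, 8, 6]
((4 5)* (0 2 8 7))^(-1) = (0 7 8 2)(4 5)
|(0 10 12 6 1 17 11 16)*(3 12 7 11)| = |(0 10 7 11 16)(1 17 3 12 6)| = 5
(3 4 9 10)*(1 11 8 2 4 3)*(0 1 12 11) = [1, 0, 4, 3, 9, 5, 6, 7, 2, 10, 12, 8, 11] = (0 1)(2 4 9 10 12 11 8)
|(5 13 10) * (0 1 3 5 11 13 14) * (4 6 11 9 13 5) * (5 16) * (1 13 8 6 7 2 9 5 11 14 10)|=|(0 13 1 3 4 7 2 9 8 6 14)(5 10)(11 16)|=22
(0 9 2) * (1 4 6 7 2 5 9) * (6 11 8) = (0 1 4 11 8 6 7 2)(5 9) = [1, 4, 0, 3, 11, 9, 7, 2, 6, 5, 10, 8]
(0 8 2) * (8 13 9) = (0 13 9 8 2) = [13, 1, 0, 3, 4, 5, 6, 7, 2, 8, 10, 11, 12, 9]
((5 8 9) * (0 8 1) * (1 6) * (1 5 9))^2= (9)(0 1 8)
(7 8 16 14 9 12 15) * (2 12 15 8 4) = [0, 1, 12, 3, 2, 5, 6, 4, 16, 15, 10, 11, 8, 13, 9, 7, 14] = (2 12 8 16 14 9 15 7 4)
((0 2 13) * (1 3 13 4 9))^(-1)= (0 13 3 1 9 4 2)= ((0 2 4 9 1 3 13))^(-1)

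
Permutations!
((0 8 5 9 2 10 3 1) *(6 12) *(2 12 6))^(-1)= (0 1 3 10 2 12 9 5 8)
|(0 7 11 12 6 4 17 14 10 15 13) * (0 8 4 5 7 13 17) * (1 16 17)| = |(0 13 8 4)(1 16 17 14 10 15)(5 7 11 12 6)| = 60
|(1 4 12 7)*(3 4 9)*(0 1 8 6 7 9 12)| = 6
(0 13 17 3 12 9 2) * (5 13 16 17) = [16, 1, 0, 12, 4, 13, 6, 7, 8, 2, 10, 11, 9, 5, 14, 15, 17, 3] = (0 16 17 3 12 9 2)(5 13)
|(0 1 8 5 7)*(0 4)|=6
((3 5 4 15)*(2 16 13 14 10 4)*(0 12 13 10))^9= ((0 12 13 14)(2 16 10 4 15 3 5))^9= (0 12 13 14)(2 10 15 5 16 4 3)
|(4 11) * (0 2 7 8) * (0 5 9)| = |(0 2 7 8 5 9)(4 11)| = 6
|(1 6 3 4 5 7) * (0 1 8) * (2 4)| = 9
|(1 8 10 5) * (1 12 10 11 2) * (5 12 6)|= 4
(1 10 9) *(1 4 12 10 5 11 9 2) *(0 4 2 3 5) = (0 4 12 10 3 5 11 9 2 1) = [4, 0, 1, 5, 12, 11, 6, 7, 8, 2, 3, 9, 10]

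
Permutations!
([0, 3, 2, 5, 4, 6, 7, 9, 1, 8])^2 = [0, 5, 2, 6, 4, 7, 9, 8, 3, 1]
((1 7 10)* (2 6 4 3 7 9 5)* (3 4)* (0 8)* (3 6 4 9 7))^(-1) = ((0 8)(1 7 10)(2 4 9 5))^(-1) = (0 8)(1 10 7)(2 5 9 4)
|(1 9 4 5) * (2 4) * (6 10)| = |(1 9 2 4 5)(6 10)| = 10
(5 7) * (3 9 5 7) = (3 9 5) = [0, 1, 2, 9, 4, 3, 6, 7, 8, 5]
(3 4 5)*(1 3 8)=(1 3 4 5 8)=[0, 3, 2, 4, 5, 8, 6, 7, 1]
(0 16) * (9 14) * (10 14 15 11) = (0 16)(9 15 11 10 14) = [16, 1, 2, 3, 4, 5, 6, 7, 8, 15, 14, 10, 12, 13, 9, 11, 0]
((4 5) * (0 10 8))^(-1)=(0 8 10)(4 5)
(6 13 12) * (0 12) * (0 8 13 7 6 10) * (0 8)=(0 12 10 8 13)(6 7)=[12, 1, 2, 3, 4, 5, 7, 6, 13, 9, 8, 11, 10, 0]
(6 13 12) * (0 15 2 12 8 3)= (0 15 2 12 6 13 8 3)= [15, 1, 12, 0, 4, 5, 13, 7, 3, 9, 10, 11, 6, 8, 14, 2]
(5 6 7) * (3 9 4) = (3 9 4)(5 6 7) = [0, 1, 2, 9, 3, 6, 7, 5, 8, 4]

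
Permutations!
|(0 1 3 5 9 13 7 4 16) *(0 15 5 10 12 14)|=|(0 1 3 10 12 14)(4 16 15 5 9 13 7)|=42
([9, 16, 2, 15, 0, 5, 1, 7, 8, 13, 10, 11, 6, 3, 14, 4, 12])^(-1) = [4, 6, 2, 13, 15, 5, 12, 7, 8, 0, 10, 11, 16, 9, 14, 3, 1]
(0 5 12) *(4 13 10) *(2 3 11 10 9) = (0 5 12)(2 3 11 10 4 13 9) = [5, 1, 3, 11, 13, 12, 6, 7, 8, 2, 4, 10, 0, 9]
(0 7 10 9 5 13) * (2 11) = (0 7 10 9 5 13)(2 11) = [7, 1, 11, 3, 4, 13, 6, 10, 8, 5, 9, 2, 12, 0]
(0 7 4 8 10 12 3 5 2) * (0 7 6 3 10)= [6, 1, 7, 5, 8, 2, 3, 4, 0, 9, 12, 11, 10]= (0 6 3 5 2 7 4 8)(10 12)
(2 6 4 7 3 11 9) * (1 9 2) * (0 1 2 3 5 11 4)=(0 1 9 2 6)(3 4 7 5 11)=[1, 9, 6, 4, 7, 11, 0, 5, 8, 2, 10, 3]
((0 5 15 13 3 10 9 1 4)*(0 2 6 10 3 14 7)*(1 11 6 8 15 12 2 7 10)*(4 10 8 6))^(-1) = (0 7 4 11 9 10 1 6 2 12 5)(8 14 13 15)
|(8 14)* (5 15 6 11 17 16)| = 6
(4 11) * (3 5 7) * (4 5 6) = (3 6 4 11 5 7) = [0, 1, 2, 6, 11, 7, 4, 3, 8, 9, 10, 5]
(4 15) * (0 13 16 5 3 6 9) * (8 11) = (0 13 16 5 3 6 9)(4 15)(8 11) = [13, 1, 2, 6, 15, 3, 9, 7, 11, 0, 10, 8, 12, 16, 14, 4, 5]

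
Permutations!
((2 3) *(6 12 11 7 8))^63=(2 3)(6 7 12 8 11)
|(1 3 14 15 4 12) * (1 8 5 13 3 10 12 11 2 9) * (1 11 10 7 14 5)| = |(1 7 14 15 4 10 12 8)(2 9 11)(3 5 13)| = 24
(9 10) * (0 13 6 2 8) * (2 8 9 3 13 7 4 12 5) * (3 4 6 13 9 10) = (13)(0 7 6 8)(2 10 4 12 5)(3 9) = [7, 1, 10, 9, 12, 2, 8, 6, 0, 3, 4, 11, 5, 13]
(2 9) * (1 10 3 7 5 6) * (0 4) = (0 4)(1 10 3 7 5 6)(2 9) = [4, 10, 9, 7, 0, 6, 1, 5, 8, 2, 3]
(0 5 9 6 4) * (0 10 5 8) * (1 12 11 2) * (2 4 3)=(0 8)(1 12 11 4 10 5 9 6 3 2)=[8, 12, 1, 2, 10, 9, 3, 7, 0, 6, 5, 4, 11]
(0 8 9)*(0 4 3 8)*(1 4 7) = (1 4 3 8 9 7) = [0, 4, 2, 8, 3, 5, 6, 1, 9, 7]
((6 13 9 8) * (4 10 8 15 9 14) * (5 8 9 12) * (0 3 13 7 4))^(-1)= (0 14 13 3)(4 7 6 8 5 12 15 9 10)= ((0 3 13 14)(4 10 9 15 12 5 8 6 7))^(-1)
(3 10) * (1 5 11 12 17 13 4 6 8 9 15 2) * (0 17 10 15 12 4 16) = (0 17 13 16)(1 5 11 4 6 8 9 12 10 3 15 2) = [17, 5, 1, 15, 6, 11, 8, 7, 9, 12, 3, 4, 10, 16, 14, 2, 0, 13]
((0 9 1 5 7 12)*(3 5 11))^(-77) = (0 11 7 9 3 12 1 5)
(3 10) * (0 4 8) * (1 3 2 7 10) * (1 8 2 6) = (0 4 2 7 10 6 1 3 8) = [4, 3, 7, 8, 2, 5, 1, 10, 0, 9, 6]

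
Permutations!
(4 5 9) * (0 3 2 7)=(0 3 2 7)(4 5 9)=[3, 1, 7, 2, 5, 9, 6, 0, 8, 4]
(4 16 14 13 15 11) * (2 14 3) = [0, 1, 14, 2, 16, 5, 6, 7, 8, 9, 10, 4, 12, 15, 13, 11, 3] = (2 14 13 15 11 4 16 3)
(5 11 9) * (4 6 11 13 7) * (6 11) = (4 11 9 5 13 7) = [0, 1, 2, 3, 11, 13, 6, 4, 8, 5, 10, 9, 12, 7]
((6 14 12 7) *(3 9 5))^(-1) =((3 9 5)(6 14 12 7))^(-1) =(3 5 9)(6 7 12 14)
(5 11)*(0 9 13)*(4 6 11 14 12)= (0 9 13)(4 6 11 5 14 12)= [9, 1, 2, 3, 6, 14, 11, 7, 8, 13, 10, 5, 4, 0, 12]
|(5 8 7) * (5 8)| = 2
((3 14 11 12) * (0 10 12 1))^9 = (0 12 14 1 10 3 11)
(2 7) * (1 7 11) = [0, 7, 11, 3, 4, 5, 6, 2, 8, 9, 10, 1] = (1 7 2 11)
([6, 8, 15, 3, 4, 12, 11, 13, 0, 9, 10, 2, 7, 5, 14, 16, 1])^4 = [15, 11, 8, 3, 4, 5, 16, 7, 2, 9, 10, 1, 12, 13, 14, 0, 6]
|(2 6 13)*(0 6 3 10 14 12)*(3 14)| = 6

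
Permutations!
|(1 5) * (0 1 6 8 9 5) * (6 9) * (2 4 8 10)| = 10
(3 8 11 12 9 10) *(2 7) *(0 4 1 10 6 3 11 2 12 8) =(0 4 1 10 11 8 2 7 12 9 6 3) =[4, 10, 7, 0, 1, 5, 3, 12, 2, 6, 11, 8, 9]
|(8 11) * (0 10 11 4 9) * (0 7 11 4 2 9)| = |(0 10 4)(2 9 7 11 8)| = 15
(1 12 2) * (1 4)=(1 12 2 4)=[0, 12, 4, 3, 1, 5, 6, 7, 8, 9, 10, 11, 2]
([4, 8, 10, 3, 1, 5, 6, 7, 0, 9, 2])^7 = [8, 4, 10, 3, 0, 5, 6, 7, 1, 9, 2]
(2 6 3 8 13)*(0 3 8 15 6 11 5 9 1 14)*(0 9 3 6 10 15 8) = (0 6)(1 14 9)(2 11 5 3 8 13)(10 15) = [6, 14, 11, 8, 4, 3, 0, 7, 13, 1, 15, 5, 12, 2, 9, 10]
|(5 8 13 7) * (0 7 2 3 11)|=8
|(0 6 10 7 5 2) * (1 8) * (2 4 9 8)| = 10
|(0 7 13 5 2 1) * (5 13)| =5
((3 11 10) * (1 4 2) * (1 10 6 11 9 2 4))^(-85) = ((2 10 3 9)(6 11))^(-85) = (2 9 3 10)(6 11)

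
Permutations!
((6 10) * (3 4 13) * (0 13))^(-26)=((0 13 3 4)(6 10))^(-26)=(0 3)(4 13)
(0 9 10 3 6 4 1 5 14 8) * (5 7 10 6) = (0 9 6 4 1 7 10 3 5 14 8) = [9, 7, 2, 5, 1, 14, 4, 10, 0, 6, 3, 11, 12, 13, 8]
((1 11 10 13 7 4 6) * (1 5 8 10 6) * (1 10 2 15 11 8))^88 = (1 11 8 6 2 5 15)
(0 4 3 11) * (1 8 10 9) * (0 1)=(0 4 3 11 1 8 10 9)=[4, 8, 2, 11, 3, 5, 6, 7, 10, 0, 9, 1]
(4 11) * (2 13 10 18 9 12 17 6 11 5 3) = (2 13 10 18 9 12 17 6 11 4 5 3) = [0, 1, 13, 2, 5, 3, 11, 7, 8, 12, 18, 4, 17, 10, 14, 15, 16, 6, 9]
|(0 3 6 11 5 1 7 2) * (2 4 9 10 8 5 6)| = 42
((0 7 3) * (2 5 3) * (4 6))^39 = (0 3 5 2 7)(4 6)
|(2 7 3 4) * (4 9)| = |(2 7 3 9 4)| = 5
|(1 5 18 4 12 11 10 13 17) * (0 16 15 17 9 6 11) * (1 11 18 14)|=|(0 16 15 17 11 10 13 9 6 18 4 12)(1 5 14)|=12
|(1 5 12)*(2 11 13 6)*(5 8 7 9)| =12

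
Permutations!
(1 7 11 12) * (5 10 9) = (1 7 11 12)(5 10 9) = [0, 7, 2, 3, 4, 10, 6, 11, 8, 5, 9, 12, 1]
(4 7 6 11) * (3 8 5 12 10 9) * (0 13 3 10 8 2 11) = (0 13 3 2 11 4 7 6)(5 12 8)(9 10) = [13, 1, 11, 2, 7, 12, 0, 6, 5, 10, 9, 4, 8, 3]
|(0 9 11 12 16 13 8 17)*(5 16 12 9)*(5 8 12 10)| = |(0 8 17)(5 16 13 12 10)(9 11)| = 30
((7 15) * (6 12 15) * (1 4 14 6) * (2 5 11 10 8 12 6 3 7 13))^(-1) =((1 4 14 3 7)(2 5 11 10 8 12 15 13))^(-1) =(1 7 3 14 4)(2 13 15 12 8 10 11 5)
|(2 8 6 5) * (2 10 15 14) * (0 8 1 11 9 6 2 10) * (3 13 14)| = |(0 8 2 1 11 9 6 5)(3 13 14 10 15)| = 40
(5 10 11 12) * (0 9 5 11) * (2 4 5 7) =(0 9 7 2 4 5 10)(11 12) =[9, 1, 4, 3, 5, 10, 6, 2, 8, 7, 0, 12, 11]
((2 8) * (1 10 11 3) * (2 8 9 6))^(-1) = (1 3 11 10)(2 6 9)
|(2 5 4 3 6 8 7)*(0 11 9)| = |(0 11 9)(2 5 4 3 6 8 7)| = 21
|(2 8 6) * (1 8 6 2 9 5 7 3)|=|(1 8 2 6 9 5 7 3)|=8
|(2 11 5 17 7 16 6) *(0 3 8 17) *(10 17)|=|(0 3 8 10 17 7 16 6 2 11 5)|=11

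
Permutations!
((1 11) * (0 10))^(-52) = ((0 10)(1 11))^(-52) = (11)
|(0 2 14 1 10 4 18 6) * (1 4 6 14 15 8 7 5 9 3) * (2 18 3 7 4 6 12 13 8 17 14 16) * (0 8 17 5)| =|(0 18 16 2 15 5 9 7)(1 10 12 13 17 14 6 8 4 3)| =40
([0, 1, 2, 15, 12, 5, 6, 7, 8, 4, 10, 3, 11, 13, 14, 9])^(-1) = [0, 1, 2, 11, 9, 5, 6, 7, 8, 15, 10, 12, 4, 13, 14, 3]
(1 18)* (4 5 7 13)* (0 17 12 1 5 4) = [17, 18, 2, 3, 4, 7, 6, 13, 8, 9, 10, 11, 1, 0, 14, 15, 16, 12, 5] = (0 17 12 1 18 5 7 13)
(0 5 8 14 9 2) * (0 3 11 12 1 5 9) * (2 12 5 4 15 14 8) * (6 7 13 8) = (0 9 12 1 4 15 14)(2 3 11 5)(6 7 13 8) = [9, 4, 3, 11, 15, 2, 7, 13, 6, 12, 10, 5, 1, 8, 0, 14]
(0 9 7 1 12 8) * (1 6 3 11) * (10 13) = (0 9 7 6 3 11 1 12 8)(10 13) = [9, 12, 2, 11, 4, 5, 3, 6, 0, 7, 13, 1, 8, 10]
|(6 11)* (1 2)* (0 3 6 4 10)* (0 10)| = 10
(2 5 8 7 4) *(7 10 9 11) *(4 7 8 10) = [0, 1, 5, 3, 2, 10, 6, 7, 4, 11, 9, 8] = (2 5 10 9 11 8 4)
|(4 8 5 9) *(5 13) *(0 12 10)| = |(0 12 10)(4 8 13 5 9)| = 15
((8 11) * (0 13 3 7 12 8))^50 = ((0 13 3 7 12 8 11))^50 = (0 13 3 7 12 8 11)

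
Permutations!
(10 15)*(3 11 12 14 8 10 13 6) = [0, 1, 2, 11, 4, 5, 3, 7, 10, 9, 15, 12, 14, 6, 8, 13] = (3 11 12 14 8 10 15 13 6)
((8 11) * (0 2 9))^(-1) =(0 9 2)(8 11)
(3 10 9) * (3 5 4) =[0, 1, 2, 10, 3, 4, 6, 7, 8, 5, 9] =(3 10 9 5 4)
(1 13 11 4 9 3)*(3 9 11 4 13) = (1 3)(4 11 13) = [0, 3, 2, 1, 11, 5, 6, 7, 8, 9, 10, 13, 12, 4]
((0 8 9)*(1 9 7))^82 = (0 7 9 8 1)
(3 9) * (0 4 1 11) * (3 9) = (0 4 1 11) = [4, 11, 2, 3, 1, 5, 6, 7, 8, 9, 10, 0]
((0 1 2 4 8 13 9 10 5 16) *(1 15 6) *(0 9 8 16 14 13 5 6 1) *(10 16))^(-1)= (0 6 10 4 2 1 15)(5 8 13 14)(9 16)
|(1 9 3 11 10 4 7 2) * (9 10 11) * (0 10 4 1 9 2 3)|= |(11)(0 10 1 4 7 3 2 9)|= 8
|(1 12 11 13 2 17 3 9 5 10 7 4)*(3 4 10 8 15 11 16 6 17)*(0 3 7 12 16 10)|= 10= |(0 3 9 5 8 15 11 13 2 7)(1 16 6 17 4)(10 12)|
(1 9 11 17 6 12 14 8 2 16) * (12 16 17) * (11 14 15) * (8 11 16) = (1 9 14 11 12 15 16)(2 17 6 8) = [0, 9, 17, 3, 4, 5, 8, 7, 2, 14, 10, 12, 15, 13, 11, 16, 1, 6]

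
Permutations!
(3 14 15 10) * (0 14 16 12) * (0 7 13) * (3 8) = (0 14 15 10 8 3 16 12 7 13) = [14, 1, 2, 16, 4, 5, 6, 13, 3, 9, 8, 11, 7, 0, 15, 10, 12]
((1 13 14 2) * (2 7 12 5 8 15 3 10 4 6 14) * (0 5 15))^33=(3 10 4 6 14 7 12 15)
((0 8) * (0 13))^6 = (13)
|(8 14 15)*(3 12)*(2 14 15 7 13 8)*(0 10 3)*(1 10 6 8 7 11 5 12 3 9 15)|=12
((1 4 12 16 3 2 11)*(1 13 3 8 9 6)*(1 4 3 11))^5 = (1 2 3)(4 6 9 8 16 12)(11 13)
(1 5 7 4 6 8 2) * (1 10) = (1 5 7 4 6 8 2 10) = [0, 5, 10, 3, 6, 7, 8, 4, 2, 9, 1]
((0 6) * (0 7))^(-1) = (0 7 6)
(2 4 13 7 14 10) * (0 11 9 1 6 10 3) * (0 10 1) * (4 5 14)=(0 11 9)(1 6)(2 5 14 3 10)(4 13 7)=[11, 6, 5, 10, 13, 14, 1, 4, 8, 0, 2, 9, 12, 7, 3]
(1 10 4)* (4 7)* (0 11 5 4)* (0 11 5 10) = [5, 0, 2, 3, 1, 4, 6, 11, 8, 9, 7, 10] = (0 5 4 1)(7 11 10)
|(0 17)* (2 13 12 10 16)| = 10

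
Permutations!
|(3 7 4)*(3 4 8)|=3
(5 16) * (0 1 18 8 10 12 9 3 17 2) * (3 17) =[1, 18, 0, 3, 4, 16, 6, 7, 10, 17, 12, 11, 9, 13, 14, 15, 5, 2, 8] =(0 1 18 8 10 12 9 17 2)(5 16)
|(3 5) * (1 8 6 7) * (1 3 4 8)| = |(3 5 4 8 6 7)| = 6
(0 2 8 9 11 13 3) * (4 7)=(0 2 8 9 11 13 3)(4 7)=[2, 1, 8, 0, 7, 5, 6, 4, 9, 11, 10, 13, 12, 3]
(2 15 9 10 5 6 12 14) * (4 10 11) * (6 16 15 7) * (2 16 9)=(2 7 6 12 14 16 15)(4 10 5 9 11)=[0, 1, 7, 3, 10, 9, 12, 6, 8, 11, 5, 4, 14, 13, 16, 2, 15]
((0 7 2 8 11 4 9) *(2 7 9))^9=((0 9)(2 8 11 4))^9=(0 9)(2 8 11 4)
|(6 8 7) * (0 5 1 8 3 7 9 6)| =|(0 5 1 8 9 6 3 7)| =8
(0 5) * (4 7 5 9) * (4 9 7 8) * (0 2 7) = (9)(2 7 5)(4 8) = [0, 1, 7, 3, 8, 2, 6, 5, 4, 9]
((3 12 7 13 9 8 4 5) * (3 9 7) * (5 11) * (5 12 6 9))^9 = ((3 6 9 8 4 11 12)(7 13))^9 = (3 9 4 12 6 8 11)(7 13)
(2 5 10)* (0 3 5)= [3, 1, 0, 5, 4, 10, 6, 7, 8, 9, 2]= (0 3 5 10 2)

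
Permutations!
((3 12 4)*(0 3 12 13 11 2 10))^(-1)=((0 3 13 11 2 10)(4 12))^(-1)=(0 10 2 11 13 3)(4 12)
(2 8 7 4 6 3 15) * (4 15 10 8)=(2 4 6 3 10 8 7 15)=[0, 1, 4, 10, 6, 5, 3, 15, 7, 9, 8, 11, 12, 13, 14, 2]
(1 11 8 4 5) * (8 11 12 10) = (1 12 10 8 4 5) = [0, 12, 2, 3, 5, 1, 6, 7, 4, 9, 8, 11, 10]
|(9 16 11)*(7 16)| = 4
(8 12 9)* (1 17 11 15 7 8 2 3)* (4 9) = (1 17 11 15 7 8 12 4 9 2 3) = [0, 17, 3, 1, 9, 5, 6, 8, 12, 2, 10, 15, 4, 13, 14, 7, 16, 11]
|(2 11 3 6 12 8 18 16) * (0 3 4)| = |(0 3 6 12 8 18 16 2 11 4)| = 10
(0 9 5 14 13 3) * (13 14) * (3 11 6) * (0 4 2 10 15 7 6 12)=[9, 1, 10, 4, 2, 13, 3, 6, 8, 5, 15, 12, 0, 11, 14, 7]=(0 9 5 13 11 12)(2 10 15 7 6 3 4)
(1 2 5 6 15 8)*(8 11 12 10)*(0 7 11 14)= (0 7 11 12 10 8 1 2 5 6 15 14)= [7, 2, 5, 3, 4, 6, 15, 11, 1, 9, 8, 12, 10, 13, 0, 14]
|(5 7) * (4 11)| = |(4 11)(5 7)| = 2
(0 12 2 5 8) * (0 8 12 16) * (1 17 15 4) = (0 16)(1 17 15 4)(2 5 12) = [16, 17, 5, 3, 1, 12, 6, 7, 8, 9, 10, 11, 2, 13, 14, 4, 0, 15]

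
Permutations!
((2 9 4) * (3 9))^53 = ((2 3 9 4))^53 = (2 3 9 4)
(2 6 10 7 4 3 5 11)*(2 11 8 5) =(11)(2 6 10 7 4 3)(5 8) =[0, 1, 6, 2, 3, 8, 10, 4, 5, 9, 7, 11]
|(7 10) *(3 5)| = 2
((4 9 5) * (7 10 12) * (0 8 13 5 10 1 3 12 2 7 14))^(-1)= ((0 8 13 5 4 9 10 2 7 1 3 12 14))^(-1)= (0 14 12 3 1 7 2 10 9 4 5 13 8)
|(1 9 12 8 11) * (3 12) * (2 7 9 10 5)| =10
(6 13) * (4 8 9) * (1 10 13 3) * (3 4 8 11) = (1 10 13 6 4 11 3)(8 9) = [0, 10, 2, 1, 11, 5, 4, 7, 9, 8, 13, 3, 12, 6]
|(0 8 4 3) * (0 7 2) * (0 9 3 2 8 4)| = |(0 4 2 9 3 7 8)| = 7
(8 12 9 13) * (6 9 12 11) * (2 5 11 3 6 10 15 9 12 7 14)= (2 5 11 10 15 9 13 8 3 6 12 7 14)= [0, 1, 5, 6, 4, 11, 12, 14, 3, 13, 15, 10, 7, 8, 2, 9]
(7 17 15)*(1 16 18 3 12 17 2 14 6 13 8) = (1 16 18 3 12 17 15 7 2 14 6 13 8) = [0, 16, 14, 12, 4, 5, 13, 2, 1, 9, 10, 11, 17, 8, 6, 7, 18, 15, 3]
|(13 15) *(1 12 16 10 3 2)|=6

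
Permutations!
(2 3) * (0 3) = [3, 1, 0, 2] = (0 3 2)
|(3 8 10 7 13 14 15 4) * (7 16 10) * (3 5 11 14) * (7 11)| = |(3 8 11 14 15 4 5 7 13)(10 16)| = 18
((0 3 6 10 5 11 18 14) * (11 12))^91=((0 3 6 10 5 12 11 18 14))^91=(0 3 6 10 5 12 11 18 14)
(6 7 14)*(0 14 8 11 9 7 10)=(0 14 6 10)(7 8 11 9)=[14, 1, 2, 3, 4, 5, 10, 8, 11, 7, 0, 9, 12, 13, 6]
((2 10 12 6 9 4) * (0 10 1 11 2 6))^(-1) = (0 12 10)(1 2 11)(4 9 6)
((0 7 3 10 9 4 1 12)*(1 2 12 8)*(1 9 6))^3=(0 10 8 2 7 6 9 12 3 1 4)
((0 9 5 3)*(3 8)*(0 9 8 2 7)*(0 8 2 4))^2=(0 7 3 5)(2 8 9 4)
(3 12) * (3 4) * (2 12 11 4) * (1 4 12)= (1 4 3 11 12 2)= [0, 4, 1, 11, 3, 5, 6, 7, 8, 9, 10, 12, 2]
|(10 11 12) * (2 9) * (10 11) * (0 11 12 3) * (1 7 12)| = |(0 11 3)(1 7 12)(2 9)| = 6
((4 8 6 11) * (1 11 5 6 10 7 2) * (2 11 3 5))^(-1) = ((1 3 5 6 2)(4 8 10 7 11))^(-1) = (1 2 6 5 3)(4 11 7 10 8)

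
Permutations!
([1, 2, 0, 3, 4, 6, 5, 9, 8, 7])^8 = (9)(0 2 1)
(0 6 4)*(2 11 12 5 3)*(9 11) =[6, 1, 9, 2, 0, 3, 4, 7, 8, 11, 10, 12, 5] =(0 6 4)(2 9 11 12 5 3)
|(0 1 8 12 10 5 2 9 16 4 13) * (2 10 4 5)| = |(0 1 8 12 4 13)(2 9 16 5 10)| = 30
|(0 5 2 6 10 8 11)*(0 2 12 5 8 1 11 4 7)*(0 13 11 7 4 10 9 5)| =|(0 8 10 1 7 13 11 2 6 9 5 12)| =12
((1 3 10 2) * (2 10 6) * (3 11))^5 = ((1 11 3 6 2))^5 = (11)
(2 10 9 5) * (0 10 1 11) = (0 10 9 5 2 1 11) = [10, 11, 1, 3, 4, 2, 6, 7, 8, 5, 9, 0]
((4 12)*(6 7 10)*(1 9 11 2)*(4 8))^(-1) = (1 2 11 9)(4 8 12)(6 10 7)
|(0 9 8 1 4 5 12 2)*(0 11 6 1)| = |(0 9 8)(1 4 5 12 2 11 6)| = 21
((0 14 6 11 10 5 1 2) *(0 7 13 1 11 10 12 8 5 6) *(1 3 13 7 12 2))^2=(14)(2 8 11 12 5)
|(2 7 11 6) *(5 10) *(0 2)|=|(0 2 7 11 6)(5 10)|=10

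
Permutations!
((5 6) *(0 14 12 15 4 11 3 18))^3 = (0 15 3 14 4 18 12 11)(5 6)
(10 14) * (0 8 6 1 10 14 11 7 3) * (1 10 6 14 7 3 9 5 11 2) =(0 8 14 7 9 5 11 3)(1 6 10 2) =[8, 6, 1, 0, 4, 11, 10, 9, 14, 5, 2, 3, 12, 13, 7]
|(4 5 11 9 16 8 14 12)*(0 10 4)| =10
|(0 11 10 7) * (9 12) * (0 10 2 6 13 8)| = |(0 11 2 6 13 8)(7 10)(9 12)| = 6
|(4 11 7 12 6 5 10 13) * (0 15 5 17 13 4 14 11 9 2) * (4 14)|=14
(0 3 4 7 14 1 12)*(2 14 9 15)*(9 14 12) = (0 3 4 7 14 1 9 15 2 12) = [3, 9, 12, 4, 7, 5, 6, 14, 8, 15, 10, 11, 0, 13, 1, 2]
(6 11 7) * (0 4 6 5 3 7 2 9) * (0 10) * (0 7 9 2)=(0 4 6 11)(3 9 10 7 5)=[4, 1, 2, 9, 6, 3, 11, 5, 8, 10, 7, 0]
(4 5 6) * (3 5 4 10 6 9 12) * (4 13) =(3 5 9 12)(4 13)(6 10) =[0, 1, 2, 5, 13, 9, 10, 7, 8, 12, 6, 11, 3, 4]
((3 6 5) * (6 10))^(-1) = (3 5 6 10)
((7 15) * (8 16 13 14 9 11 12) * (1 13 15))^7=(1 16 11 13 15 12 14 7 8 9)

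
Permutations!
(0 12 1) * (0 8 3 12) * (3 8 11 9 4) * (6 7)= [0, 11, 2, 12, 3, 5, 7, 6, 8, 4, 10, 9, 1]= (1 11 9 4 3 12)(6 7)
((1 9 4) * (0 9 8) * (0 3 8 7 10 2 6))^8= ((0 9 4 1 7 10 2 6)(3 8))^8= (10)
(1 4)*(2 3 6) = (1 4)(2 3 6) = [0, 4, 3, 6, 1, 5, 2]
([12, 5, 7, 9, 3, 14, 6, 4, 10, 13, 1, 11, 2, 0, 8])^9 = [12, 10, 7, 9, 3, 1, 6, 4, 14, 13, 8, 11, 2, 0, 5]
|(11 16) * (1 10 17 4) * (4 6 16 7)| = 8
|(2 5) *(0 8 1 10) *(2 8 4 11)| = 8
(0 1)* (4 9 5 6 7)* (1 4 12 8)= (0 4 9 5 6 7 12 8 1)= [4, 0, 2, 3, 9, 6, 7, 12, 1, 5, 10, 11, 8]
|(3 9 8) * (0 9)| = 4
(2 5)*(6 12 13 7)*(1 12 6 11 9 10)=(1 12 13 7 11 9 10)(2 5)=[0, 12, 5, 3, 4, 2, 6, 11, 8, 10, 1, 9, 13, 7]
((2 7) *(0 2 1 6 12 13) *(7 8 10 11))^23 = (0 10 1 13 8 7 12 2 11 6)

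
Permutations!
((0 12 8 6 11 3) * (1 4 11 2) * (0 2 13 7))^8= ((0 12 8 6 13 7)(1 4 11 3 2))^8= (0 8 13)(1 3 4 2 11)(6 7 12)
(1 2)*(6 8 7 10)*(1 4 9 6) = (1 2 4 9 6 8 7 10) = [0, 2, 4, 3, 9, 5, 8, 10, 7, 6, 1]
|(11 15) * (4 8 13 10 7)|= 10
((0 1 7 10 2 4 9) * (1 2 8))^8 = (10)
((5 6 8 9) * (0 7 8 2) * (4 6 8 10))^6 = ((0 7 10 4 6 2)(5 8 9))^6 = (10)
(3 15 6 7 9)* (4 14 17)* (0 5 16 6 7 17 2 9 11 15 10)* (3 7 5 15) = (0 15 5 16 6 17 4 14 2 9 7 11 3 10) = [15, 1, 9, 10, 14, 16, 17, 11, 8, 7, 0, 3, 12, 13, 2, 5, 6, 4]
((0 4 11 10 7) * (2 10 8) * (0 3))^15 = (0 3 7 10 2 8 11 4)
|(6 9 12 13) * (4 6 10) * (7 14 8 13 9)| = 14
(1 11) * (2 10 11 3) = (1 3 2 10 11) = [0, 3, 10, 2, 4, 5, 6, 7, 8, 9, 11, 1]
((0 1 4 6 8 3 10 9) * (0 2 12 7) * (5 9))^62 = (0 4 8 10 9 12)(1 6 3 5 2 7)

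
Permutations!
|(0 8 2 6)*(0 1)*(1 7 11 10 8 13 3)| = 12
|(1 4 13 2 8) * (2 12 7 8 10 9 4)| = 9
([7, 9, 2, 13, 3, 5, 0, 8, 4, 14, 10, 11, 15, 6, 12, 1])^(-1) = (0 6 13 3 4 8 7)(1 15 12 14 9)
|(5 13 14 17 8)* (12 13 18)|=|(5 18 12 13 14 17 8)|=7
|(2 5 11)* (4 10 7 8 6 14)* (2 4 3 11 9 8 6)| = 28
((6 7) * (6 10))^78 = ((6 7 10))^78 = (10)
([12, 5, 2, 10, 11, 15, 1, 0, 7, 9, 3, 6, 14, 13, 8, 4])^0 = [0, 1, 2, 3, 4, 5, 6, 7, 8, 9, 10, 11, 12, 13, 14, 15]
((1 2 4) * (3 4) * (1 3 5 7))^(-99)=(1 2 5 7)(3 4)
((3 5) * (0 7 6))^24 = ((0 7 6)(3 5))^24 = (7)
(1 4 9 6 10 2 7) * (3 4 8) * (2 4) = (1 8 3 2 7)(4 9 6 10) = [0, 8, 7, 2, 9, 5, 10, 1, 3, 6, 4]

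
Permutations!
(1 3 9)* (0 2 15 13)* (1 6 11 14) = (0 2 15 13)(1 3 9 6 11 14) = [2, 3, 15, 9, 4, 5, 11, 7, 8, 6, 10, 14, 12, 0, 1, 13]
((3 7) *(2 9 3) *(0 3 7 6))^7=((0 3 6)(2 9 7))^7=(0 3 6)(2 9 7)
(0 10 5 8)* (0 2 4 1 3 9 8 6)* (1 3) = (0 10 5 6)(2 4 3 9 8) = [10, 1, 4, 9, 3, 6, 0, 7, 2, 8, 5]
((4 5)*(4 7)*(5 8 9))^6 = (4 8 9 5 7)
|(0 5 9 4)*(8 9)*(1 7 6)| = 15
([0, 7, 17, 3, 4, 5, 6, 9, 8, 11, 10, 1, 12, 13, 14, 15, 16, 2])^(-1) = [0, 11, 17, 3, 4, 5, 6, 1, 8, 7, 10, 9, 12, 13, 14, 15, 16, 2]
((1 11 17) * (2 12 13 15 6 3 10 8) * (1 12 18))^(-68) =((1 11 17 12 13 15 6 3 10 8 2 18))^(-68) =(1 13 10)(2 17 6)(3 18 12)(8 11 15)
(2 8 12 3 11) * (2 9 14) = (2 8 12 3 11 9 14) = [0, 1, 8, 11, 4, 5, 6, 7, 12, 14, 10, 9, 3, 13, 2]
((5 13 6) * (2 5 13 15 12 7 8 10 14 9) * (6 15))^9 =(2 14 8 12 13 5 9 10 7 15 6)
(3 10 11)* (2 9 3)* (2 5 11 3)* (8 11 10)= [0, 1, 9, 8, 4, 10, 6, 7, 11, 2, 3, 5]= (2 9)(3 8 11 5 10)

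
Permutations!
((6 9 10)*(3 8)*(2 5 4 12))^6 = (2 4)(5 12)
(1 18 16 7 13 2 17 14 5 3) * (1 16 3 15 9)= (1 18 3 16 7 13 2 17 14 5 15 9)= [0, 18, 17, 16, 4, 15, 6, 13, 8, 1, 10, 11, 12, 2, 5, 9, 7, 14, 3]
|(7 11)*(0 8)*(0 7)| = |(0 8 7 11)| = 4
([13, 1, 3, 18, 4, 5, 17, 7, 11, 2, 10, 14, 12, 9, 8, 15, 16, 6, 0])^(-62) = [3, 1, 13, 9, 4, 5, 6, 7, 11, 0, 10, 14, 12, 18, 8, 15, 16, 17, 2]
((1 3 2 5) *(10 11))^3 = ((1 3 2 5)(10 11))^3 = (1 5 2 3)(10 11)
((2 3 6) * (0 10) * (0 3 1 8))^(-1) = ((0 10 3 6 2 1 8))^(-1) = (0 8 1 2 6 3 10)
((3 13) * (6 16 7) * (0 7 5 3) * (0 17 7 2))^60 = ((0 2)(3 13 17 7 6 16 5))^60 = (3 6 13 16 17 5 7)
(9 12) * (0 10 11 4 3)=(0 10 11 4 3)(9 12)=[10, 1, 2, 0, 3, 5, 6, 7, 8, 12, 11, 4, 9]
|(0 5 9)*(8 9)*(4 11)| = 4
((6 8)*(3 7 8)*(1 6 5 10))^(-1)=((1 6 3 7 8 5 10))^(-1)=(1 10 5 8 7 3 6)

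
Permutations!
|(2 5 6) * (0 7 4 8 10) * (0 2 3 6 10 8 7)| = |(2 5 10)(3 6)(4 7)| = 6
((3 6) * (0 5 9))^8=(0 9 5)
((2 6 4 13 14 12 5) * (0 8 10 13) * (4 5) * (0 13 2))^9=(0 2)(4 13 14 12)(5 10)(6 8)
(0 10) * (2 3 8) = (0 10)(2 3 8) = [10, 1, 3, 8, 4, 5, 6, 7, 2, 9, 0]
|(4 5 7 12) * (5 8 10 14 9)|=8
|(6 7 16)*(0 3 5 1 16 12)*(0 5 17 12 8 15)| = 11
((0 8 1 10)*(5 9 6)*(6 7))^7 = (0 10 1 8)(5 6 7 9)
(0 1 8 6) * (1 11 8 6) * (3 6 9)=[11, 9, 2, 6, 4, 5, 0, 7, 1, 3, 10, 8]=(0 11 8 1 9 3 6)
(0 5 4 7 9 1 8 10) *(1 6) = (0 5 4 7 9 6 1 8 10) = [5, 8, 2, 3, 7, 4, 1, 9, 10, 6, 0]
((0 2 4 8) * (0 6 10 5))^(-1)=(0 5 10 6 8 4 2)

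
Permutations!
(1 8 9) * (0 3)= (0 3)(1 8 9)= [3, 8, 2, 0, 4, 5, 6, 7, 9, 1]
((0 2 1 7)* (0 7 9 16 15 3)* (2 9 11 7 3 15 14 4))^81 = (0 9 16 14 4 2 1 11 7 3)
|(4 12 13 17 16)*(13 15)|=|(4 12 15 13 17 16)|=6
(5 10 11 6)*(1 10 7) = (1 10 11 6 5 7) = [0, 10, 2, 3, 4, 7, 5, 1, 8, 9, 11, 6]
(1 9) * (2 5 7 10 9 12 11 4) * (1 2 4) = (1 12 11)(2 5 7 10 9) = [0, 12, 5, 3, 4, 7, 6, 10, 8, 2, 9, 1, 11]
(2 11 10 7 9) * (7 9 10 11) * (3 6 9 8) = (11)(2 7 10 8 3 6 9) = [0, 1, 7, 6, 4, 5, 9, 10, 3, 2, 8, 11]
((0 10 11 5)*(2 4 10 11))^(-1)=((0 11 5)(2 4 10))^(-1)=(0 5 11)(2 10 4)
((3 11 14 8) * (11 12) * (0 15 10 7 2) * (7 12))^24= (0 11 7 10 8)(2 12 3 15 14)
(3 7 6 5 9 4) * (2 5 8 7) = (2 5 9 4 3)(6 8 7) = [0, 1, 5, 2, 3, 9, 8, 6, 7, 4]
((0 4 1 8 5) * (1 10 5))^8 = ((0 4 10 5)(1 8))^8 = (10)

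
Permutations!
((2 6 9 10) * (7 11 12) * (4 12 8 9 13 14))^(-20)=((2 6 13 14 4 12 7 11 8 9 10))^(-20)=(2 13 4 7 8 10 6 14 12 11 9)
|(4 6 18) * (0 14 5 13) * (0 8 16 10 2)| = 24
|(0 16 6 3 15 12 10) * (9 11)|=|(0 16 6 3 15 12 10)(9 11)|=14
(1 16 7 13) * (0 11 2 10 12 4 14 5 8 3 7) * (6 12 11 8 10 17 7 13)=[8, 16, 17, 13, 14, 10, 12, 6, 3, 9, 11, 2, 4, 1, 5, 15, 0, 7]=(0 8 3 13 1 16)(2 17 7 6 12 4 14 5 10 11)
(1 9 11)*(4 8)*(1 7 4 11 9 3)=[0, 3, 2, 1, 8, 5, 6, 4, 11, 9, 10, 7]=(1 3)(4 8 11 7)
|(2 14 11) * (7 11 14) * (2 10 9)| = 5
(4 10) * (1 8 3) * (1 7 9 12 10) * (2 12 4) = (1 8 3 7 9 4)(2 12 10) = [0, 8, 12, 7, 1, 5, 6, 9, 3, 4, 2, 11, 10]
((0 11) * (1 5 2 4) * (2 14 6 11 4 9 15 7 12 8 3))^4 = (0 14 4 6 1 11 5)(2 12 9 8 15 3 7)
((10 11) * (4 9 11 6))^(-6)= ((4 9 11 10 6))^(-6)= (4 6 10 11 9)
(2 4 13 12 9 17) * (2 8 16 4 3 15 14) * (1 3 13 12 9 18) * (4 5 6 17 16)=[0, 3, 13, 15, 12, 6, 17, 7, 4, 16, 10, 11, 18, 9, 2, 14, 5, 8, 1]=(1 3 15 14 2 13 9 16 5 6 17 8 4 12 18)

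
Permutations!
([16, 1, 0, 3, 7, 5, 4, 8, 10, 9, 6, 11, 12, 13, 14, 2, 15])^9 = [16, 1, 0, 3, 6, 5, 10, 4, 7, 9, 8, 11, 12, 13, 14, 2, 15]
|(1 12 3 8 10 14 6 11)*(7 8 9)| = |(1 12 3 9 7 8 10 14 6 11)| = 10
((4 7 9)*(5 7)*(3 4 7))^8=(9)(3 5 4)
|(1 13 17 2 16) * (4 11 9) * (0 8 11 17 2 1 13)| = |(0 8 11 9 4 17 1)(2 16 13)| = 21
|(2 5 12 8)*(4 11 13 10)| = 4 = |(2 5 12 8)(4 11 13 10)|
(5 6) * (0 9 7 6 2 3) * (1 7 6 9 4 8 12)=[4, 7, 3, 0, 8, 2, 5, 9, 12, 6, 10, 11, 1]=(0 4 8 12 1 7 9 6 5 2 3)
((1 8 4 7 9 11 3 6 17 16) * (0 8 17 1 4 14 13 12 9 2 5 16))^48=(0 12 6 8 9 1 14 11 17 13 3)(2 4 5 7 16)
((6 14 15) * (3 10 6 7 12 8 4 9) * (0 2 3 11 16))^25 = (0 9 12 14 3 16 4 7 6 2 11 8 15 10)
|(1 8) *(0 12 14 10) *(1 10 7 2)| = 8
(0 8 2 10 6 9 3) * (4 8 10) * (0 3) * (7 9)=[10, 1, 4, 3, 8, 5, 7, 9, 2, 0, 6]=(0 10 6 7 9)(2 4 8)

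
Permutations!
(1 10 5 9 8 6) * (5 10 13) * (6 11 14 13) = [0, 6, 2, 3, 4, 9, 1, 7, 11, 8, 10, 14, 12, 5, 13] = (1 6)(5 9 8 11 14 13)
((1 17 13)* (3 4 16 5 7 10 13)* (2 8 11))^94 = (1 16 13 4 10 3 7 17 5)(2 8 11)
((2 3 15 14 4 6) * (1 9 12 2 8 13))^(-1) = ((1 9 12 2 3 15 14 4 6 8 13))^(-1) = (1 13 8 6 4 14 15 3 2 12 9)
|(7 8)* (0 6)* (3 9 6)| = 4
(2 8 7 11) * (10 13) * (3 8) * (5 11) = (2 3 8 7 5 11)(10 13) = [0, 1, 3, 8, 4, 11, 6, 5, 7, 9, 13, 2, 12, 10]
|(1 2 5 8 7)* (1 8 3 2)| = 6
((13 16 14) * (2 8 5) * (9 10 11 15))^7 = (2 8 5)(9 15 11 10)(13 16 14) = ((2 8 5)(9 10 11 15)(13 16 14))^7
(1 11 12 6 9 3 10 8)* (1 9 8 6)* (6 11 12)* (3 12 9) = (1 9 12)(3 10 11 6 8) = [0, 9, 2, 10, 4, 5, 8, 7, 3, 12, 11, 6, 1]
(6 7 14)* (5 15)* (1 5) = (1 5 15)(6 7 14) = [0, 5, 2, 3, 4, 15, 7, 14, 8, 9, 10, 11, 12, 13, 6, 1]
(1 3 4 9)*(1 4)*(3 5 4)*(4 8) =(1 5 8 4 9 3) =[0, 5, 2, 1, 9, 8, 6, 7, 4, 3]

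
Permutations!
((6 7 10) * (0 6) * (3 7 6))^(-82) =(0 7)(3 10)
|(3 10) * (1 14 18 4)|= 4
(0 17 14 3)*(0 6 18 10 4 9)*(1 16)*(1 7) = (0 17 14 3 6 18 10 4 9)(1 16 7) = [17, 16, 2, 6, 9, 5, 18, 1, 8, 0, 4, 11, 12, 13, 3, 15, 7, 14, 10]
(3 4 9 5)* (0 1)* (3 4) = [1, 0, 2, 3, 9, 4, 6, 7, 8, 5] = (0 1)(4 9 5)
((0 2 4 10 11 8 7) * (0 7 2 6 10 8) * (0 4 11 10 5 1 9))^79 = (0 9 1 5 6)(2 8 4 11)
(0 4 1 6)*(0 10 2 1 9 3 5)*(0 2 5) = [4, 6, 1, 0, 9, 2, 10, 7, 8, 3, 5] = (0 4 9 3)(1 6 10 5 2)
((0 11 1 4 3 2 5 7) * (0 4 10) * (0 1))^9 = (0 11)(1 10)(2 3 4 7 5)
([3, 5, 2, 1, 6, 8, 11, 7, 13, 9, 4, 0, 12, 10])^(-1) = [11, 3, 2, 0, 10, 1, 4, 7, 5, 9, 13, 6, 12, 8]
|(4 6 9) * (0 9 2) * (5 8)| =|(0 9 4 6 2)(5 8)| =10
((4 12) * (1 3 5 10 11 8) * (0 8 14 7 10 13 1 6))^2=(0 6 8)(1 5)(3 13)(7 11)(10 14)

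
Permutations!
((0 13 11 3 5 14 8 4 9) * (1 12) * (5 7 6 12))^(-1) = (0 9 4 8 14 5 1 12 6 7 3 11 13)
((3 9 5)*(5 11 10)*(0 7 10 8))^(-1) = ((0 7 10 5 3 9 11 8))^(-1) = (0 8 11 9 3 5 10 7)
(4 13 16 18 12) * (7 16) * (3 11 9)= [0, 1, 2, 11, 13, 5, 6, 16, 8, 3, 10, 9, 4, 7, 14, 15, 18, 17, 12]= (3 11 9)(4 13 7 16 18 12)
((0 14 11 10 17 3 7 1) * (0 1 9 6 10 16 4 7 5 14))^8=(3 6 4 14 17 9 16 5 10 7 11)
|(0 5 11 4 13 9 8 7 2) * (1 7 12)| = 11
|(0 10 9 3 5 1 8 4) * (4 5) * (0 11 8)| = 9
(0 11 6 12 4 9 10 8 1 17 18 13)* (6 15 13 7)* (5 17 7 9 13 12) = (0 11 15 12 4 13)(1 7 6 5 17 18 9 10 8) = [11, 7, 2, 3, 13, 17, 5, 6, 1, 10, 8, 15, 4, 0, 14, 12, 16, 18, 9]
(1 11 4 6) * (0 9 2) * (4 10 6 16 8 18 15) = (0 9 2)(1 11 10 6)(4 16 8 18 15) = [9, 11, 0, 3, 16, 5, 1, 7, 18, 2, 6, 10, 12, 13, 14, 4, 8, 17, 15]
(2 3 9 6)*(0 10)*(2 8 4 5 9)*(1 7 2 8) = [10, 7, 3, 8, 5, 9, 1, 2, 4, 6, 0] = (0 10)(1 7 2 3 8 4 5 9 6)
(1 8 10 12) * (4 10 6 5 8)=[0, 4, 2, 3, 10, 8, 5, 7, 6, 9, 12, 11, 1]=(1 4 10 12)(5 8 6)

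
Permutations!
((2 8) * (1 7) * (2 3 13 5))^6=(2 8 3 13 5)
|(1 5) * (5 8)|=|(1 8 5)|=3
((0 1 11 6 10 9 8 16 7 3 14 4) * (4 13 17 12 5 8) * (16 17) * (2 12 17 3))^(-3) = (17)(0 10 1 9 11 4 6)(2 13 8)(3 12 16)(5 7 14) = ((17)(0 1 11 6 10 9 4)(2 12 5 8 3 14 13 16 7))^(-3)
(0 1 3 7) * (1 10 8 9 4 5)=[10, 3, 2, 7, 5, 1, 6, 0, 9, 4, 8]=(0 10 8 9 4 5 1 3 7)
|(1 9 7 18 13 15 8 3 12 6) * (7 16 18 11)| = |(1 9 16 18 13 15 8 3 12 6)(7 11)| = 10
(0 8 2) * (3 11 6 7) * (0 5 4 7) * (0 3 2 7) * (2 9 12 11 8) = (0 2 5 4)(3 8 7 9 12 11 6) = [2, 1, 5, 8, 0, 4, 3, 9, 7, 12, 10, 6, 11]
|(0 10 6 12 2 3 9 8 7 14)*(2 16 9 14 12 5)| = |(0 10 6 5 2 3 14)(7 12 16 9 8)| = 35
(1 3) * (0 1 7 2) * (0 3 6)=(0 1 6)(2 3 7)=[1, 6, 3, 7, 4, 5, 0, 2]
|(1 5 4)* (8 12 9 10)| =|(1 5 4)(8 12 9 10)| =12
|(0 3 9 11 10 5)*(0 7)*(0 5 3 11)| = 10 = |(0 11 10 3 9)(5 7)|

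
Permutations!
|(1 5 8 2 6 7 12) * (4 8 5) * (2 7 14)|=|(1 4 8 7 12)(2 6 14)|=15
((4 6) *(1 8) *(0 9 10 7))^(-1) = (0 7 10 9)(1 8)(4 6)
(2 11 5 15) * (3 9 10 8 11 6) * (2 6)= (3 9 10 8 11 5 15 6)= [0, 1, 2, 9, 4, 15, 3, 7, 11, 10, 8, 5, 12, 13, 14, 6]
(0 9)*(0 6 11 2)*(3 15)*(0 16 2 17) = (0 9 6 11 17)(2 16)(3 15) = [9, 1, 16, 15, 4, 5, 11, 7, 8, 6, 10, 17, 12, 13, 14, 3, 2, 0]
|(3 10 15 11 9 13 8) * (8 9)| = 10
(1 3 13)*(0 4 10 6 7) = (0 4 10 6 7)(1 3 13) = [4, 3, 2, 13, 10, 5, 7, 0, 8, 9, 6, 11, 12, 1]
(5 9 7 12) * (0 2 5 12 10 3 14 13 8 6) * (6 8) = (0 2 5 9 7 10 3 14 13 6) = [2, 1, 5, 14, 4, 9, 0, 10, 8, 7, 3, 11, 12, 6, 13]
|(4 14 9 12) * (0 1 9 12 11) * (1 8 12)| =8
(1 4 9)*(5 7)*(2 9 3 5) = [0, 4, 9, 5, 3, 7, 6, 2, 8, 1] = (1 4 3 5 7 2 9)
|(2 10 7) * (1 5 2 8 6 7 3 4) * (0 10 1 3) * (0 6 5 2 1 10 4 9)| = |(0 4 3 9)(1 2 10 6 7 8 5)| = 28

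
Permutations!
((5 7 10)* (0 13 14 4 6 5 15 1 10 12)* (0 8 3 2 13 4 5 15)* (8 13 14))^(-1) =(0 10 1 15 6 4)(2 3 8 13 12 7 5 14)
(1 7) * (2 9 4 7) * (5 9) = [0, 2, 5, 3, 7, 9, 6, 1, 8, 4] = (1 2 5 9 4 7)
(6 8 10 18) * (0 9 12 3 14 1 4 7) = [9, 4, 2, 14, 7, 5, 8, 0, 10, 12, 18, 11, 3, 13, 1, 15, 16, 17, 6] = (0 9 12 3 14 1 4 7)(6 8 10 18)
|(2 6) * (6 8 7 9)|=|(2 8 7 9 6)|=5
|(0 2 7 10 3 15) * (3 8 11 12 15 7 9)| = |(0 2 9 3 7 10 8 11 12 15)| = 10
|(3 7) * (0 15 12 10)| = 4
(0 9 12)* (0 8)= (0 9 12 8)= [9, 1, 2, 3, 4, 5, 6, 7, 0, 12, 10, 11, 8]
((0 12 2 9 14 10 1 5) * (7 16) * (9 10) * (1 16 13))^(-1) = ((0 12 2 10 16 7 13 1 5)(9 14))^(-1) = (0 5 1 13 7 16 10 2 12)(9 14)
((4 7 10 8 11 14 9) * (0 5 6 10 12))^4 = (0 8 4 5 11 7 6 14 12 10 9)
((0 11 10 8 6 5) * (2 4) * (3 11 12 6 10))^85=(0 12 6 5)(2 4)(3 11)(8 10)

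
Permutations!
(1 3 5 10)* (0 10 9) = (0 10 1 3 5 9) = [10, 3, 2, 5, 4, 9, 6, 7, 8, 0, 1]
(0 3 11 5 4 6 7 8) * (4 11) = (0 3 4 6 7 8)(5 11) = [3, 1, 2, 4, 6, 11, 7, 8, 0, 9, 10, 5]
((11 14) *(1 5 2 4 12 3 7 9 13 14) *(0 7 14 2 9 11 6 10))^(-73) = (0 14 4 9 11 10 3 2 5 7 6 12 13 1)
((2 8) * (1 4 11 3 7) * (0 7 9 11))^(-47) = ((0 7 1 4)(2 8)(3 9 11))^(-47) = (0 7 1 4)(2 8)(3 9 11)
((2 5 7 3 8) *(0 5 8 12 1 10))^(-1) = (0 10 1 12 3 7 5)(2 8)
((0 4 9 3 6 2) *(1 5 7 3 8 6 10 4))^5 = ((0 1 5 7 3 10 4 9 8 6 2))^5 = (0 10 2 3 6 7 8 5 9 1 4)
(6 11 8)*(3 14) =(3 14)(6 11 8) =[0, 1, 2, 14, 4, 5, 11, 7, 6, 9, 10, 8, 12, 13, 3]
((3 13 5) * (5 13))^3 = ((13)(3 5))^3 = (13)(3 5)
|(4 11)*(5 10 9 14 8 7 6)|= |(4 11)(5 10 9 14 8 7 6)|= 14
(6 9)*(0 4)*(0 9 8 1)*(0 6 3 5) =(0 4 9 3 5)(1 6 8) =[4, 6, 2, 5, 9, 0, 8, 7, 1, 3]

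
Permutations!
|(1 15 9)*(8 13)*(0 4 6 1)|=|(0 4 6 1 15 9)(8 13)|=6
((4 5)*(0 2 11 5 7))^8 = ((0 2 11 5 4 7))^8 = (0 11 4)(2 5 7)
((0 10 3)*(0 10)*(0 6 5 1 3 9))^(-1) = ((0 6 5 1 3 10 9))^(-1) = (0 9 10 3 1 5 6)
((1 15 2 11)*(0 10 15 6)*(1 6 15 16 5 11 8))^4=(0 11 16)(5 10 6)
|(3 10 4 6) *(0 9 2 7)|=|(0 9 2 7)(3 10 4 6)|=4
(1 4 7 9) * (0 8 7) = (0 8 7 9 1 4) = [8, 4, 2, 3, 0, 5, 6, 9, 7, 1]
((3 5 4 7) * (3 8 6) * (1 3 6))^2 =((1 3 5 4 7 8))^2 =(1 5 7)(3 4 8)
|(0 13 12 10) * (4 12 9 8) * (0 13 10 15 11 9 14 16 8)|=11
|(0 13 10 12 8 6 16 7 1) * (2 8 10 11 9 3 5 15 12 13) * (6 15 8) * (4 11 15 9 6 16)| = |(0 2 16 7 1)(3 5 8 9)(4 11 6)(10 13 15 12)| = 60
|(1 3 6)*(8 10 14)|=|(1 3 6)(8 10 14)|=3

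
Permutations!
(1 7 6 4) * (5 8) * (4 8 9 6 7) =(1 4)(5 9 6 8) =[0, 4, 2, 3, 1, 9, 8, 7, 5, 6]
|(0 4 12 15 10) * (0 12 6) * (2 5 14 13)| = |(0 4 6)(2 5 14 13)(10 12 15)| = 12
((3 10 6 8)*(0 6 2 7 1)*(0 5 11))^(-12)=((0 6 8 3 10 2 7 1 5 11))^(-12)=(0 5 7 10 8)(1 2 3 6 11)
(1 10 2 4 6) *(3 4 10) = [0, 3, 10, 4, 6, 5, 1, 7, 8, 9, 2] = (1 3 4 6)(2 10)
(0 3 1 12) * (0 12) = (12)(0 3 1) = [3, 0, 2, 1, 4, 5, 6, 7, 8, 9, 10, 11, 12]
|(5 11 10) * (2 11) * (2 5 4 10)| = |(2 11)(4 10)| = 2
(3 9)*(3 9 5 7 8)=(9)(3 5 7 8)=[0, 1, 2, 5, 4, 7, 6, 8, 3, 9]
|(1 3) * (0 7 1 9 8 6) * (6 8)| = |(0 7 1 3 9 6)| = 6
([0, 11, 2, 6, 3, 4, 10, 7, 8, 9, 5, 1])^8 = [0, 1, 2, 5, 10, 6, 4, 7, 8, 9, 3, 11]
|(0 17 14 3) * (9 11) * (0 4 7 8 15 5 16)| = 10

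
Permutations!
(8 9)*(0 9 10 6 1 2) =(0 9 8 10 6 1 2) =[9, 2, 0, 3, 4, 5, 1, 7, 10, 8, 6]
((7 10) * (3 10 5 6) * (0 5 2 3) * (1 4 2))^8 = (0 6 5)(1 2 10)(3 7 4)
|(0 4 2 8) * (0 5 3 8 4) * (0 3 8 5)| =4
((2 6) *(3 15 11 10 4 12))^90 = (15)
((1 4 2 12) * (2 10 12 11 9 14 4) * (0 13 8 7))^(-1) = (0 7 8 13)(1 12 10 4 14 9 11 2)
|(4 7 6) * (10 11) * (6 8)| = 4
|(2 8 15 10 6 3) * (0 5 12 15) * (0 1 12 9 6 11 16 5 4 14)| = |(0 4 14)(1 12 15 10 11 16 5 9 6 3 2 8)| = 12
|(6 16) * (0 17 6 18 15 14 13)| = |(0 17 6 16 18 15 14 13)| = 8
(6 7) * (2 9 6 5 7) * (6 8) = (2 9 8 6)(5 7) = [0, 1, 9, 3, 4, 7, 2, 5, 6, 8]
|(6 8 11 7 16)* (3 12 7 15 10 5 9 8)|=30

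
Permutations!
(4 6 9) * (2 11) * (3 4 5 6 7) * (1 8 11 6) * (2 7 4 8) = (1 2 6 9 5)(3 8 11 7) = [0, 2, 6, 8, 4, 1, 9, 3, 11, 5, 10, 7]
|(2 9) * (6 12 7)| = |(2 9)(6 12 7)| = 6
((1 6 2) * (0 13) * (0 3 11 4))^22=(0 3 4 13 11)(1 6 2)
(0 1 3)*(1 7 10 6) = (0 7 10 6 1 3) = [7, 3, 2, 0, 4, 5, 1, 10, 8, 9, 6]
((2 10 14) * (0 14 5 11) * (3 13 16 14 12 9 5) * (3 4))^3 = (0 5 12 11 9)(2 3 14 4 16 10 13)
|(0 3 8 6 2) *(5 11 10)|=15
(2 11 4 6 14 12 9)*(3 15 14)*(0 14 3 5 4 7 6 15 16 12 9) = (0 14 9 2 11 7 6 5 4 15 3 16 12) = [14, 1, 11, 16, 15, 4, 5, 6, 8, 2, 10, 7, 0, 13, 9, 3, 12]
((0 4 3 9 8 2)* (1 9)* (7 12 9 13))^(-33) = ((0 4 3 1 13 7 12 9 8 2))^(-33) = (0 9 13 4 8 7 3 2 12 1)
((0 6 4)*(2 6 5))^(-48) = (0 2 4 5 6)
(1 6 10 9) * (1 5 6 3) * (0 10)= [10, 3, 2, 1, 4, 6, 0, 7, 8, 5, 9]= (0 10 9 5 6)(1 3)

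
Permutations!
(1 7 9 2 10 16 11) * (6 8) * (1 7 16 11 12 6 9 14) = [0, 16, 10, 3, 4, 5, 8, 14, 9, 2, 11, 7, 6, 13, 1, 15, 12] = (1 16 12 6 8 9 2 10 11 7 14)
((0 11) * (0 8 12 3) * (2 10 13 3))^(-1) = (0 3 13 10 2 12 8 11)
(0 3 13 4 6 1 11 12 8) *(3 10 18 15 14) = (0 10 18 15 14 3 13 4 6 1 11 12 8) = [10, 11, 2, 13, 6, 5, 1, 7, 0, 9, 18, 12, 8, 4, 3, 14, 16, 17, 15]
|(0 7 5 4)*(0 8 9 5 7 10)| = |(0 10)(4 8 9 5)| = 4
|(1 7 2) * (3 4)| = |(1 7 2)(3 4)| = 6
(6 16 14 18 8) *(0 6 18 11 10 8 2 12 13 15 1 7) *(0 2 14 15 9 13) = [6, 7, 12, 3, 4, 5, 16, 2, 18, 13, 8, 10, 0, 9, 11, 1, 15, 17, 14] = (0 6 16 15 1 7 2 12)(8 18 14 11 10)(9 13)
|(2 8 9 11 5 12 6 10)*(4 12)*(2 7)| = |(2 8 9 11 5 4 12 6 10 7)| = 10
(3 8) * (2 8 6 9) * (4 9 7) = [0, 1, 8, 6, 9, 5, 7, 4, 3, 2] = (2 8 3 6 7 4 9)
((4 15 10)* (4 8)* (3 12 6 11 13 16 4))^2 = ((3 12 6 11 13 16 4 15 10 8))^2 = (3 6 13 4 10)(8 12 11 16 15)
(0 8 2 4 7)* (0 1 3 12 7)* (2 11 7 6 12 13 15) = (0 8 11 7 1 3 13 15 2 4)(6 12) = [8, 3, 4, 13, 0, 5, 12, 1, 11, 9, 10, 7, 6, 15, 14, 2]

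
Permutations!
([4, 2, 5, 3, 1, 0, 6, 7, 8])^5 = [0, 1, 2, 3, 4, 5, 6, 7, 8]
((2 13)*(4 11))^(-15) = (2 13)(4 11) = ((2 13)(4 11))^(-15)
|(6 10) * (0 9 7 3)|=4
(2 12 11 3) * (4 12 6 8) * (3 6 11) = [0, 1, 11, 2, 12, 5, 8, 7, 4, 9, 10, 6, 3] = (2 11 6 8 4 12 3)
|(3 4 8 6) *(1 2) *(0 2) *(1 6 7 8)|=|(0 2 6 3 4 1)(7 8)|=6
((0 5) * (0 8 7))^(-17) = ((0 5 8 7))^(-17) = (0 7 8 5)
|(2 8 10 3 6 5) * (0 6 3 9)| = |(0 6 5 2 8 10 9)| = 7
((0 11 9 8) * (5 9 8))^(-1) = (0 8 11)(5 9)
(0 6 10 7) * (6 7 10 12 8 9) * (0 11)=(0 7 11)(6 12 8 9)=[7, 1, 2, 3, 4, 5, 12, 11, 9, 6, 10, 0, 8]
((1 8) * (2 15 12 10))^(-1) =(1 8)(2 10 12 15)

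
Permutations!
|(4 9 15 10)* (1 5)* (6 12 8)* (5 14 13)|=12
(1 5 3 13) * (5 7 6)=[0, 7, 2, 13, 4, 3, 5, 6, 8, 9, 10, 11, 12, 1]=(1 7 6 5 3 13)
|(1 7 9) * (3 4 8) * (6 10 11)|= |(1 7 9)(3 4 8)(6 10 11)|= 3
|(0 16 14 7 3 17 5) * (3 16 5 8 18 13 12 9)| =42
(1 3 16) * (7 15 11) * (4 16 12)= (1 3 12 4 16)(7 15 11)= [0, 3, 2, 12, 16, 5, 6, 15, 8, 9, 10, 7, 4, 13, 14, 11, 1]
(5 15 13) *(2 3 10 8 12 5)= (2 3 10 8 12 5 15 13)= [0, 1, 3, 10, 4, 15, 6, 7, 12, 9, 8, 11, 5, 2, 14, 13]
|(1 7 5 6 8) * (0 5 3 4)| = 8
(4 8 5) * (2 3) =(2 3)(4 8 5) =[0, 1, 3, 2, 8, 4, 6, 7, 5]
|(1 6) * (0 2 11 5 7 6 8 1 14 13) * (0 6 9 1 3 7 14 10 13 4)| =30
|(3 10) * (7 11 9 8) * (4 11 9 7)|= 10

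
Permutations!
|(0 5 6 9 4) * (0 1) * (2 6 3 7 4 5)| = |(0 2 6 9 5 3 7 4 1)| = 9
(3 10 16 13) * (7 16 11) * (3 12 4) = (3 10 11 7 16 13 12 4) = [0, 1, 2, 10, 3, 5, 6, 16, 8, 9, 11, 7, 4, 12, 14, 15, 13]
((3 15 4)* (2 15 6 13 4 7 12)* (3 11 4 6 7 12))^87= (15)(3 7)(4 11)(6 13)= ((2 15 12)(3 7)(4 11)(6 13))^87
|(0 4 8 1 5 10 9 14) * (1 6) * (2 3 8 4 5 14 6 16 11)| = 35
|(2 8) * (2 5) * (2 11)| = 4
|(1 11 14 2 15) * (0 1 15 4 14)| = |(15)(0 1 11)(2 4 14)| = 3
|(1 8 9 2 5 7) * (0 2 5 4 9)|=8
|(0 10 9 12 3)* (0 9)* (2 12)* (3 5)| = |(0 10)(2 12 5 3 9)| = 10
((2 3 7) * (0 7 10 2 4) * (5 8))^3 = (10)(5 8)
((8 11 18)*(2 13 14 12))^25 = (2 13 14 12)(8 11 18) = ((2 13 14 12)(8 11 18))^25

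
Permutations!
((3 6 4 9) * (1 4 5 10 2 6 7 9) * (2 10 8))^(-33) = ((10)(1 4)(2 6 5 8)(3 7 9))^(-33) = (10)(1 4)(2 8 5 6)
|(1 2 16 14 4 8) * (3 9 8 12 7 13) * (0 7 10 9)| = 36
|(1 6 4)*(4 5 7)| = |(1 6 5 7 4)| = 5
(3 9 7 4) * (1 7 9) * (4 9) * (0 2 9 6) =(0 2 9 4 3 1 7 6) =[2, 7, 9, 1, 3, 5, 0, 6, 8, 4]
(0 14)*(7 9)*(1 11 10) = (0 14)(1 11 10)(7 9) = [14, 11, 2, 3, 4, 5, 6, 9, 8, 7, 1, 10, 12, 13, 0]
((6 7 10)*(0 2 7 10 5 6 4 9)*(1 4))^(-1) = ((0 2 7 5 6 10 1 4 9))^(-1) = (0 9 4 1 10 6 5 7 2)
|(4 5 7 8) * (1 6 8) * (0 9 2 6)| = 9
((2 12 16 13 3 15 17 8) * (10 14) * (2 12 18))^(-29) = (2 18)(3 13 16 12 8 17 15)(10 14)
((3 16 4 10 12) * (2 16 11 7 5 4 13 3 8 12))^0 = (16)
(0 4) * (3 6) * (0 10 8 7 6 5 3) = (0 4 10 8 7 6)(3 5) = [4, 1, 2, 5, 10, 3, 0, 6, 7, 9, 8]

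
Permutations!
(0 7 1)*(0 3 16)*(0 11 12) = (0 7 1 3 16 11 12) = [7, 3, 2, 16, 4, 5, 6, 1, 8, 9, 10, 12, 0, 13, 14, 15, 11]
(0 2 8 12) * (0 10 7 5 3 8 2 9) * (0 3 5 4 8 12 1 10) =(0 9 3 12)(1 10 7 4 8) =[9, 10, 2, 12, 8, 5, 6, 4, 1, 3, 7, 11, 0]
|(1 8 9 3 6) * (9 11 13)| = |(1 8 11 13 9 3 6)| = 7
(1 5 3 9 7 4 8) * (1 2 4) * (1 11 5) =[0, 1, 4, 9, 8, 3, 6, 11, 2, 7, 10, 5] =(2 4 8)(3 9 7 11 5)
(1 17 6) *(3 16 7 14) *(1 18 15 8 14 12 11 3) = (1 17 6 18 15 8 14)(3 16 7 12 11) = [0, 17, 2, 16, 4, 5, 18, 12, 14, 9, 10, 3, 11, 13, 1, 8, 7, 6, 15]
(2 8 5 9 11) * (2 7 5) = (2 8)(5 9 11 7) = [0, 1, 8, 3, 4, 9, 6, 5, 2, 11, 10, 7]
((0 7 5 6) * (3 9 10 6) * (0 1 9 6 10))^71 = (10)(0 7 5 3 6 1 9)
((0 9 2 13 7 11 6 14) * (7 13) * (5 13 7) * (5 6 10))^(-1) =((0 9 2 6 14)(5 13 7 11 10))^(-1) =(0 14 6 2 9)(5 10 11 7 13)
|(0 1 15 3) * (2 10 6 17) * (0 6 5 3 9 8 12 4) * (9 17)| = |(0 1 15 17 2 10 5 3 6 9 8 12 4)| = 13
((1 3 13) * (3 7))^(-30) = (1 3)(7 13)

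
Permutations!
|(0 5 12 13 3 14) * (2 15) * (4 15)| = 6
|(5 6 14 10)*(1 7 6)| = 6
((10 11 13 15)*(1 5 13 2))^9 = (1 13 10 2 5 15 11)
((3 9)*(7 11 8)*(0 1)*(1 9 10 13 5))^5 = (0 5 10 9 1 13 3)(7 8 11)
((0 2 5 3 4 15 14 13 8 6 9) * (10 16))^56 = ((0 2 5 3 4 15 14 13 8 6 9)(10 16))^56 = (16)(0 2 5 3 4 15 14 13 8 6 9)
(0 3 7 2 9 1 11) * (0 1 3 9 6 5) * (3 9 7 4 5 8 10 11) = (0 7 2 6 8 10 11 1 3 4 5) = [7, 3, 6, 4, 5, 0, 8, 2, 10, 9, 11, 1]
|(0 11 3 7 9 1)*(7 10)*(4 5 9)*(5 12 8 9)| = 10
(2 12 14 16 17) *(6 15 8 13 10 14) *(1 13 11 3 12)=(1 13 10 14 16 17 2)(3 12 6 15 8 11)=[0, 13, 1, 12, 4, 5, 15, 7, 11, 9, 14, 3, 6, 10, 16, 8, 17, 2]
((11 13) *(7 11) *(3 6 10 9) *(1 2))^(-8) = ((1 2)(3 6 10 9)(7 11 13))^(-8) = (7 11 13)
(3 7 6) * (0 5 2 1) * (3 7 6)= (0 5 2 1)(3 6 7)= [5, 0, 1, 6, 4, 2, 7, 3]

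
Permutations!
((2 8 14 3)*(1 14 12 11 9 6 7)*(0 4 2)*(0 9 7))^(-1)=(0 6 9 3 14 1 7 11 12 8 2 4)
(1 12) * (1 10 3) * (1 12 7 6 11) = (1 7 6 11)(3 12 10) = [0, 7, 2, 12, 4, 5, 11, 6, 8, 9, 3, 1, 10]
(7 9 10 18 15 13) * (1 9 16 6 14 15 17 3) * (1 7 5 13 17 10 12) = (1 9 12)(3 7 16 6 14 15 17)(5 13)(10 18) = [0, 9, 2, 7, 4, 13, 14, 16, 8, 12, 18, 11, 1, 5, 15, 17, 6, 3, 10]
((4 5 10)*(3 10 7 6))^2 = ((3 10 4 5 7 6))^2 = (3 4 7)(5 6 10)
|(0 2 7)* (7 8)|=|(0 2 8 7)|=4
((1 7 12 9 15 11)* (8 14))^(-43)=((1 7 12 9 15 11)(8 14))^(-43)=(1 11 15 9 12 7)(8 14)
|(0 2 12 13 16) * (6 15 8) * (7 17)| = |(0 2 12 13 16)(6 15 8)(7 17)| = 30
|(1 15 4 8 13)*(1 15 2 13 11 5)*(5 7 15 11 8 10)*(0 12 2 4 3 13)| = 60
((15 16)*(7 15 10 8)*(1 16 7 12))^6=(1 16 10 8 12)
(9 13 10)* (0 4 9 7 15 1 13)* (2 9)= (0 4 2 9)(1 13 10 7 15)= [4, 13, 9, 3, 2, 5, 6, 15, 8, 0, 7, 11, 12, 10, 14, 1]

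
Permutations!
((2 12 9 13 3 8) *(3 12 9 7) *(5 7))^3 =(2 12 3 9 5 8 13 7)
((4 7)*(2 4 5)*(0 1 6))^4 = ((0 1 6)(2 4 7 5))^4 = (7)(0 1 6)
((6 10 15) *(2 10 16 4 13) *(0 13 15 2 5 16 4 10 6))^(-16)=((0 13 5 16 10 2 6 4 15))^(-16)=(0 5 10 6 15 13 16 2 4)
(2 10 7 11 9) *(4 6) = (2 10 7 11 9)(4 6) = [0, 1, 10, 3, 6, 5, 4, 11, 8, 2, 7, 9]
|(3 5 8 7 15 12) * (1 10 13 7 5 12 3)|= |(1 10 13 7 15 3 12)(5 8)|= 14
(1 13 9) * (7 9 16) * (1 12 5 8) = (1 13 16 7 9 12 5 8) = [0, 13, 2, 3, 4, 8, 6, 9, 1, 12, 10, 11, 5, 16, 14, 15, 7]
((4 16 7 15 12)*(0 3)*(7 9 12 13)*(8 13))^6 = ((0 3)(4 16 9 12)(7 15 8 13))^6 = (4 9)(7 8)(12 16)(13 15)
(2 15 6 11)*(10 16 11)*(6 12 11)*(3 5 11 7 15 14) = (2 14 3 5 11)(6 10 16)(7 15 12) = [0, 1, 14, 5, 4, 11, 10, 15, 8, 9, 16, 2, 7, 13, 3, 12, 6]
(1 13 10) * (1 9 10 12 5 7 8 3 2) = (1 13 12 5 7 8 3 2)(9 10) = [0, 13, 1, 2, 4, 7, 6, 8, 3, 10, 9, 11, 5, 12]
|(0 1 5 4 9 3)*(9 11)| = 7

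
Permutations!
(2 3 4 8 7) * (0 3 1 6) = (0 3 4 8 7 2 1 6) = [3, 6, 1, 4, 8, 5, 0, 2, 7]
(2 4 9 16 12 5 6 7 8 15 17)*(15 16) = (2 4 9 15 17)(5 6 7 8 16 12) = [0, 1, 4, 3, 9, 6, 7, 8, 16, 15, 10, 11, 5, 13, 14, 17, 12, 2]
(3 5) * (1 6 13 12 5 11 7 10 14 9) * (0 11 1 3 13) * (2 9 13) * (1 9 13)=(0 11 7 10 14 1 6)(2 13 12 5)(3 9)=[11, 6, 13, 9, 4, 2, 0, 10, 8, 3, 14, 7, 5, 12, 1]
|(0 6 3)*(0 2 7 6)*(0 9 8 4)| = |(0 9 8 4)(2 7 6 3)| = 4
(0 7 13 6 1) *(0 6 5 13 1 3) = (0 7 1 6 3)(5 13) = [7, 6, 2, 0, 4, 13, 3, 1, 8, 9, 10, 11, 12, 5]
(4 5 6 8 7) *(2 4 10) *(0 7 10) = (0 7)(2 4 5 6 8 10) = [7, 1, 4, 3, 5, 6, 8, 0, 10, 9, 2]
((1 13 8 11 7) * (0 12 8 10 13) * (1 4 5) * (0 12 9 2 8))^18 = (13)(0 1 4 11 2)(5 7 8 9 12)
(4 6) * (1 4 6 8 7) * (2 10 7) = (1 4 8 2 10 7) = [0, 4, 10, 3, 8, 5, 6, 1, 2, 9, 7]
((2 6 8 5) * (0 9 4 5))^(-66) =((0 9 4 5 2 6 8))^(-66) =(0 2 9 6 4 8 5)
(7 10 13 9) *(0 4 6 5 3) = [4, 1, 2, 0, 6, 3, 5, 10, 8, 7, 13, 11, 12, 9] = (0 4 6 5 3)(7 10 13 9)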